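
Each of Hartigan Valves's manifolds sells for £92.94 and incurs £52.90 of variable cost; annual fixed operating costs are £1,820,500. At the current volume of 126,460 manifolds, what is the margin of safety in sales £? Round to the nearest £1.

Unit CM = price − variable cost = £92.94 − £52.90 = £40.04. Break-even units = £1,820,500 ÷ £40.04 = 45,467.03; break-even revenue = 45,467.03 × £92.94 = £4,225,706.04.
Actual sales revenue = 126,460 × £92.94 = £11,753,192.40.
Margin of safety = £11,753,192.40 − £4,225,706.04 = £7,527,486.

£7,527,486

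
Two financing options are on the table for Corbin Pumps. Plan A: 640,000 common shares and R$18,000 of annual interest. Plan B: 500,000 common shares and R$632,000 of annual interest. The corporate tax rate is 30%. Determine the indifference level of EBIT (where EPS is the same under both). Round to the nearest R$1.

At indifference, (EBIT − 18,000)(1 − t)/640,000 = (EBIT − 632,000)(1 − t)/500,000.
The (1 − t) factor cancels: (EBIT − 18,000) × 500,000 = (EBIT − 632,000) × 640,000.
EBIT × (640,000 − 500,000) = 632,000 × 640,000 − 18,000 × 500,000 = 395,480,000,000, so EBIT = 395,480,000,000 ÷ 140,000 = 2,824,857.14.

R$2,824,857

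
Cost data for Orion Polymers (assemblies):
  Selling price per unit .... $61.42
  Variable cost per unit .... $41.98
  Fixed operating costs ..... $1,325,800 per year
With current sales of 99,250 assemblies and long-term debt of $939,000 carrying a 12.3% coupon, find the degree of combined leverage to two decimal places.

3.95

Total contribution margin = 99,250 × $19.44 = $1,929,420.00.
EBIT = $1,929,420.00 − $1,325,800 = $603,620.00. Interest = $115,497.00, so EBIT − I = $488,123.00.
Degree of total leverage = total CM / (EBIT − interest) = $1,929,420.00 / $488,123.00 = 3.9527.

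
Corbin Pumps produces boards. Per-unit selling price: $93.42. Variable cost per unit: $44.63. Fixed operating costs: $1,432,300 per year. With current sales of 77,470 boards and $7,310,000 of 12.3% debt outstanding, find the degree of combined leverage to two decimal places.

Total contribution margin = 77,470 × $48.79 = $3,779,761.30.
Subtracting fixed costs: EBIT = $3,779,761.30 − $1,432,300 = $2,347,461.30. Interest = $899,130.00.
DOL = $3,779,761.30 ÷ $2,347,461.30 = 1.6101; DFL = $2,347,461.30 ÷ $1,448,331.30 = 1.6208.
Combined leverage = 1.6101 × 1.6208 = 2.6097.

2.61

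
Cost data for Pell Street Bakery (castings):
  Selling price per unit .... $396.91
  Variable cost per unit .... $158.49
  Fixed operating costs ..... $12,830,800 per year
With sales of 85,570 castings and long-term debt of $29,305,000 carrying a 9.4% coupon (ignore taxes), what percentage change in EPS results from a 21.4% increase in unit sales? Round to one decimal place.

+90.7%

Contribution at this volume is 85,570 × $238.42 = $20,401,599.40.
Operating income = contribution − fixed costs = $20,401,599.40 − $12,830,800 = $7,570,799.40.
Interest = $2,754,670.00, so EBIT − I = $4,816,129.40.
Degree of combined leverage = contribution ÷ (EBIT − I) = $20,401,599.40 ÷ $4,816,129.40 = 4.2361.
EPS therefore changes by 4.2361 × (+21.4%) = +90.7%.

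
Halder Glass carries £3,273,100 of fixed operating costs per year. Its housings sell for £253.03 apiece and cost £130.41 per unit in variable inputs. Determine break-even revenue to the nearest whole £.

Contribution margin per unit = £253.03 − £130.41 = £122.62, a CM ratio of £122.62 ÷ £253.03 = 0.4846.
Break-even revenue = fixed costs × price ÷ CM = £3,273,100 × £253.03 ÷ £122.62 = £6,754,139.

£6,754,139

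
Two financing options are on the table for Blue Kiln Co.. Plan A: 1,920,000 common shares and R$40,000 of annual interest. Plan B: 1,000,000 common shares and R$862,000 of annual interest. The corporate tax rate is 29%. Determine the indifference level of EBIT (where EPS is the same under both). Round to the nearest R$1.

R$1,755,478

At indifference, (EBIT − 40,000)(1 − t)/1,920,000 = (EBIT − 862,000)(1 − t)/1,000,000.
The (1 − t) factor cancels: (EBIT − 40,000) × 1,000,000 = (EBIT − 862,000) × 1,920,000.
EBIT × (1,920,000 − 1,000,000) = 862,000 × 1,920,000 − 40,000 × 1,000,000 = 1,615,040,000,000, so EBIT = 1,615,040,000,000 ÷ 920,000 = 1,755,478.26.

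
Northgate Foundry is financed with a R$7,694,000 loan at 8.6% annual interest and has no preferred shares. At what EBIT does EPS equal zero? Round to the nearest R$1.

Annual interest = 8.6% × R$7,694,000 = R$661,684.00.
With no preferred dividends, EPS = 0 when EBIT exactly covers interest, so the financial break-even EBIT is R$661,684.00.

R$661,684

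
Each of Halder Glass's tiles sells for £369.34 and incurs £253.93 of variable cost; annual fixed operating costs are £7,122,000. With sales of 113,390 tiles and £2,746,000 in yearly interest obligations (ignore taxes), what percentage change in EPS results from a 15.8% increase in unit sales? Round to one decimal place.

+64.2%

Total contribution margin = 113,390 × £115.41 = £13,086,339.90.
Subtracting fixed costs: EBIT = £13,086,339.90 − £7,122,000 = £5,964,339.90.
After interest of £2,746,000.00, pre-tax earnings = £3,218,339.90.
Degree of combined leverage = contribution ÷ (EBIT − I) = £13,086,339.90 ÷ £3,218,339.90 = 4.0662.
%ΔEPS = DCL × %ΔSales = 4.0662 × +15.8% = +64.2%.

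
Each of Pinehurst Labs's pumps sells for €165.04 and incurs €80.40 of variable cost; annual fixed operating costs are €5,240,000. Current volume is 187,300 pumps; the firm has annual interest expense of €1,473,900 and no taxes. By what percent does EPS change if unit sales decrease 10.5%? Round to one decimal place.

-18.2%

At 187,300 units, contribution = 187,300 × €84.64 = €15,853,072.00.
EBIT = €15,853,072.00 − €5,240,000 = €10,613,072.00.
After interest of €1,473,900.00, pre-tax earnings = €9,139,172.00.
DCL = total CM / (EBIT − I) = €15,853,072.00 / €9,139,172.00 = 1.7346.
EPS therefore changes by 1.7346 × (-10.5%) = -18.2%.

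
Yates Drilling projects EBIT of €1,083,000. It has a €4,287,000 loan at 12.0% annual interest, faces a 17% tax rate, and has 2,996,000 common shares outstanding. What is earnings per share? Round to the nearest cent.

€0.16

Interest = €514,440.00, so EBT = €1,083,000 − €514,440.00 = €568,560.00.
After tax at 17%: net income = €568,560.00 × 0.83 = €471,904.80.
EPS = €471,904.80 ÷ 2,996,000 = €0.16.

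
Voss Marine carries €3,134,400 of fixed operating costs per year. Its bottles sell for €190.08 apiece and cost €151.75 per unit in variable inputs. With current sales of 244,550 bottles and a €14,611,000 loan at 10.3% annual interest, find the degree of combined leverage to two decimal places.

1.98

Contribution at this volume is 244,550 × €38.33 = €9,373,601.50.
Subtracting fixed costs: EBIT = €9,373,601.50 − €3,134,400 = €6,239,201.50. Interest = €1,504,933.00, so EBIT − I = €4,734,268.50.
Degree of total leverage = total CM / (EBIT − interest) = €9,373,601.50 / €4,734,268.50 = 1.9799.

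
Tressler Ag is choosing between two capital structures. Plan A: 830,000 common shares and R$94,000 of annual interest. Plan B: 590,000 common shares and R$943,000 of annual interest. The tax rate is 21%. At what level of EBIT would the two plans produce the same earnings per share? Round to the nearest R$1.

R$3,030,125

At indifference, (EBIT − 94,000)(1 − t)/830,000 = (EBIT − 943,000)(1 − t)/590,000.
Cancelling (1 − t) and cross-multiplying: 590,000·(EBIT − 94,000) = 830,000·(EBIT − 943,000).
Solving, EBIT = (943,000·830,000 − 94,000·590,000) / (830,000 − 590,000) = 727,230,000,000 / 240,000 = 3,030,125.00.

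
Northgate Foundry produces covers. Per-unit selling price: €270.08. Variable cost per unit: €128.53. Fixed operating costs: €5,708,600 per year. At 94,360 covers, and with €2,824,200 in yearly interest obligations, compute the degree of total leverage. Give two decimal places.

Total contribution margin = 94,360 × €141.55 = €13,356,658.00.
EBIT = €13,356,658.00 − €5,708,600 = €7,648,058.00. Interest = €2,824,200.00, so EBIT − I = €4,823,858.00.
DCL = contribution ÷ (EBIT − I) = €13,356,658.00 ÷ €4,823,858.00 = 2.7689.

2.77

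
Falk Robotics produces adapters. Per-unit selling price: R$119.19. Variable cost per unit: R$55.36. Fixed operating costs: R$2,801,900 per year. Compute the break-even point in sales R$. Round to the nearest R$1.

CM per unit = R$119.19 − R$55.36 = R$63.83; CM ratio = R$63.83 / R$119.19 = 0.5355.
Break-even sales = FC ÷ CM ratio = R$2,801,900 × R$119.19 / R$63.83 = R$5,231,998.

R$5,231,998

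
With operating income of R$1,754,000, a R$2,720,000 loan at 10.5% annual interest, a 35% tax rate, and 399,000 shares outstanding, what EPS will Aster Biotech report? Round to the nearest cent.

Interest = R$285,600.00, so EBT = R$1,754,000 − R$285,600.00 = R$1,468,400.00.
After tax at 35%: net income = R$1,468,400.00 × 0.65 = R$954,460.00.
EPS = R$954,460.00 ÷ 399,000 = R$2.39.

R$2.39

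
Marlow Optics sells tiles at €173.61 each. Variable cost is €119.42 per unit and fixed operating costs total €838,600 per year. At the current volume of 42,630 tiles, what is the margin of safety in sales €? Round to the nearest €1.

€4,714,348

Unit CM = price − variable cost = €173.61 − €119.42 = €54.19. Break-even units = €838,600 ÷ €54.19 = 15,475.18; break-even revenue = 15,475.18 × €173.61 = €2,686,645.99.
Actual sales revenue = 42,630 × €173.61 = €7,400,994.30.
Margin of safety = €7,400,994.30 − €2,686,645.99 = €4,714,348.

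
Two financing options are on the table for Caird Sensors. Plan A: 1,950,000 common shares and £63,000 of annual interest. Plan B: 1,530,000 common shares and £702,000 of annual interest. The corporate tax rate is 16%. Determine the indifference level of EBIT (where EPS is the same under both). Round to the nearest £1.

£3,029,786

Set EPS_A = EPS_B: (EBIT − £63,000)(1 − 0.16) ÷ 1,950,000 = (EBIT − £702,000)(1 − 0.16) ÷ 1,530,000.
Cancelling (1 − t) and cross-multiplying: 1,530,000·(EBIT − 63,000) = 1,950,000·(EBIT − 702,000).
EBIT × (1,950,000 − 1,530,000) = 702,000 × 1,950,000 − 63,000 × 1,530,000 = 1,272,510,000,000, so EBIT = 1,272,510,000,000 ÷ 420,000 = 3,029,785.71.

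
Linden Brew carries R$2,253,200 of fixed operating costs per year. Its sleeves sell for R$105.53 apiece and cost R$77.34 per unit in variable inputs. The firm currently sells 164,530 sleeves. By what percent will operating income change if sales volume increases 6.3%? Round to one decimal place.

+12.3%

Total contribution margin = 164,530 × R$28.19 = R$4,638,100.70.
Operating income = contribution − fixed costs = R$4,638,100.70 − R$2,253,200 = R$2,384,900.70.
DOL = contribution ÷ EBIT = R$4,638,100.70 ÷ R$2,384,900.70 = 1.9448.
%ΔEBIT = DOL × %ΔSales = 1.9448 × +6.3% = +12.3%.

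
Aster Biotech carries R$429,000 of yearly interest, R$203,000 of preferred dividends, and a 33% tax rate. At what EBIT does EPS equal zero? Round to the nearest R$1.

Grossing the preferred dividend up to pre-tax terms: R$203,000 / (1 − 0.33) = R$302,985.07.
EPS = 0 when EBIT covers interest plus the pre-tax preferred burden: R$429,000 + R$302,985.07 = R$731,985.07.

R$731,985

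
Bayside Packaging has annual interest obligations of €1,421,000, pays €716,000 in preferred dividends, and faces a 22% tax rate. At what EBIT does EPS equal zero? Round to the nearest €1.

€2,338,949

Preferred dividends are paid after tax, so their pre-tax equivalent is €716,000 ÷ (1 − 0.22) = €917,948.72.
EPS = 0 when EBIT covers interest plus the pre-tax preferred burden: €1,421,000 + €917,948.72 = €2,338,948.72.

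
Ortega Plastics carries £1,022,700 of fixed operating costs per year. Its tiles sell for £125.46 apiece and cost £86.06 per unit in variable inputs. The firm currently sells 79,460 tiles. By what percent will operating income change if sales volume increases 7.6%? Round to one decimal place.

Contribution at this volume is 79,460 × £39.40 = £3,130,724.00.
Subtracting fixed costs: EBIT = £3,130,724.00 − £1,022,700 = £2,108,024.00.
Degree of operating leverage = £3,130,724.00 / £2,108,024.00 = 1.4851.
So EBIT moves 1.4851 × (+7.6%) = +11.3%.

+11.3%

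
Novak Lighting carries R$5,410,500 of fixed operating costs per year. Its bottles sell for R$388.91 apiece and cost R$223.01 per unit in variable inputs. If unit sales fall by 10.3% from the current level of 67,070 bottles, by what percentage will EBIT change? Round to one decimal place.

At 67,070 units, contribution = 67,070 × R$165.90 = R$11,126,913.00.
Operating income = contribution − fixed costs = R$11,126,913.00 − R$5,410,500 = R$5,716,413.00.
DOL = contribution ÷ EBIT = R$11,126,913.00 ÷ R$5,716,413.00 = 1.9465.
Operating income changes by 1.9465 × -10.3% = -20.0%.

-20.0%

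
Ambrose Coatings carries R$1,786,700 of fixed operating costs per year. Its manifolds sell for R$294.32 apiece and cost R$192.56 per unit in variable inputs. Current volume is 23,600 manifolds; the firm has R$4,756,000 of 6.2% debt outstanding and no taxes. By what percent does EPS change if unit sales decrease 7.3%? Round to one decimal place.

Total contribution margin = 23,600 × R$101.76 = R$2,401,536.00.
EBIT = R$2,401,536.00 − R$1,786,700 = R$614,836.00.
After interest of R$294,872.00, pre-tax earnings = R$319,964.00.
Degree of combined leverage = contribution ÷ (EBIT − I) = R$2,401,536.00 ÷ R$319,964.00 = 7.5056.
EPS therefore changes by 7.5056 × (-7.3%) = -54.8%.

-54.8%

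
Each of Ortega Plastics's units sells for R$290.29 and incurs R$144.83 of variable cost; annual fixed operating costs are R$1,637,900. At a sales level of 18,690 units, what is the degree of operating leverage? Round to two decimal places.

2.52

At 18,690 units, contribution = 18,690 × R$145.46 = R$2,718,647.40.
Operating income = contribution − fixed costs = R$2,718,647.40 − R$1,637,900 = R$1,080,747.40.
Degree of operating leverage = R$2,718,647.40 / R$1,080,747.40 = 2.5155.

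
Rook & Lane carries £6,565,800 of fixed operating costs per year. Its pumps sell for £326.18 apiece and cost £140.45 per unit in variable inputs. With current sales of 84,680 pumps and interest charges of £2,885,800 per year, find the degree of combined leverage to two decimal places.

2.51

At 84,680 units, contribution = 84,680 × £185.73 = £15,727,616.40.
Subtracting fixed costs: EBIT = £15,727,616.40 − £6,565,800 = £9,161,816.40. Interest = £2,885,800.00, so EBIT − I = £6,276,016.40.
Degree of total leverage = total CM / (EBIT − interest) = £15,727,616.40 / £6,276,016.40 = 2.5060.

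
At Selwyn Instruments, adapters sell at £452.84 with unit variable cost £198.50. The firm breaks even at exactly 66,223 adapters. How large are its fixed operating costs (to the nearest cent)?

Contribution margin per unit = £452.84 − £198.50 = £254.34.
Since BE = FC / CM, FC = 66,223 × £254.34 = £16,843,157.82.

£16,843,157.82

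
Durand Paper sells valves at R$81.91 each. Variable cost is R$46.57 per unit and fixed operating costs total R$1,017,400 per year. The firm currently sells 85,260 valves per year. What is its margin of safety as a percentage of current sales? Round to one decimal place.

Each unit contributes R$81.91 − R$46.57 = R$35.34. Break-even units = R$1,017,400 ÷ R$35.34 = 28,788.91; break-even revenue = 28,788.91 × R$81.91 = R$2,358,099.43.
Current sales = 85,260 × R$81.91 = R$6,983,646.60.
Margin of safety = (R$6,983,646.60 − R$2,358,099.43) ÷ R$6,983,646.60 = 66.2%.

66.2%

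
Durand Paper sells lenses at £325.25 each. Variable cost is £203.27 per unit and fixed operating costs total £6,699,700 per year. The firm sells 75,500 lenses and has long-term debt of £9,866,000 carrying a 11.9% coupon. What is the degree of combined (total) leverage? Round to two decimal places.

6.89

At 75,500 units, contribution = 75,500 × £121.98 = £9,209,490.00.
Operating income = contribution − fixed costs = £9,209,490.00 − £6,699,700 = £2,509,790.00. Interest = £1,174,054.00, so EBIT − I = £1,335,736.00.
DCL = contribution ÷ (EBIT − I) = £9,209,490.00 ÷ £1,335,736.00 = 6.8947.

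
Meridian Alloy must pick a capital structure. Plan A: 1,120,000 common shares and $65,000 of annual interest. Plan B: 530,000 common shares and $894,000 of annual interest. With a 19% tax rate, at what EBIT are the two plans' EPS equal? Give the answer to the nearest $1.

Set EPS_A = EPS_B: (EBIT − $65,000)(1 − 0.19) ÷ 1,120,000 = (EBIT − $894,000)(1 − 0.19) ÷ 530,000.
Cancelling (1 − t) and cross-multiplying: 530,000·(EBIT − 65,000) = 1,120,000·(EBIT − 894,000).
EBIT × (1,120,000 − 530,000) = 894,000 × 1,120,000 − 65,000 × 530,000 = 966,830,000,000, so EBIT = 966,830,000,000 ÷ 590,000 = 1,638,694.92.

$1,638,695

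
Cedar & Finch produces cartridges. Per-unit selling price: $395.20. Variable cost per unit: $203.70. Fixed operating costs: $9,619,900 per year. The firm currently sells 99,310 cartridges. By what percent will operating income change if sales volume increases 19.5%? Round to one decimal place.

+39.5%

Total contribution margin = 99,310 × $191.50 = $19,017,865.00.
Subtracting fixed costs: EBIT = $19,017,865.00 − $9,619,900 = $9,397,965.00.
Degree of operating leverage = $19,017,865.00 / $9,397,965.00 = 2.0236.
Operating income changes by 2.0236 × +19.5% = +39.5%.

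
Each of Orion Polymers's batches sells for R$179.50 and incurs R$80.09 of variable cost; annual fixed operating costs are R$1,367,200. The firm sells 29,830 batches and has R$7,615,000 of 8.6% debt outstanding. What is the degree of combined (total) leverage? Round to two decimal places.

Contribution at this volume is 29,830 × R$99.41 = R$2,965,400.30.
Operating income = contribution − fixed costs = R$2,965,400.30 − R$1,367,200 = R$1,598,200.30. Interest = R$654,890.00, so EBIT − I = R$943,310.30.
DCL = contribution ÷ (EBIT − I) = R$2,965,400.30 ÷ R$943,310.30 = 3.1436.

3.14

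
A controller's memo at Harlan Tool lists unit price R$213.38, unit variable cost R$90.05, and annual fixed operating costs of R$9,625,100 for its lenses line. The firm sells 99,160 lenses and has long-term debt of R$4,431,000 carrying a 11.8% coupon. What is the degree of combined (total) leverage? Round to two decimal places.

At 99,160 units, contribution = 99,160 × R$123.33 = R$12,229,402.80.
Subtracting fixed costs: EBIT = R$12,229,402.80 − R$9,625,100 = R$2,604,302.80. Interest = R$522,858.00, so EBIT − I = R$2,081,444.80.
Degree of total leverage = total CM / (EBIT − interest) = R$12,229,402.80 / R$2,081,444.80 = 5.8754.

5.88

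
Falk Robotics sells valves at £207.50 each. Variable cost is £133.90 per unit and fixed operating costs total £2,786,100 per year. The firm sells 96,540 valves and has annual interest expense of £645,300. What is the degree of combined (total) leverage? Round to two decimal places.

Contribution at this volume is 96,540 × £73.60 = £7,105,344.00.
EBIT = £7,105,344.00 − £2,786,100 = £4,319,244.00. Interest = £645,300.00.
DOL = £7,105,344.00 ÷ £4,319,244.00 = 1.6450; DFL = £4,319,244.00 ÷ £3,673,944.00 = 1.1756.
Combined leverage = 1.6450 × 1.1756 = 1.9339.

1.93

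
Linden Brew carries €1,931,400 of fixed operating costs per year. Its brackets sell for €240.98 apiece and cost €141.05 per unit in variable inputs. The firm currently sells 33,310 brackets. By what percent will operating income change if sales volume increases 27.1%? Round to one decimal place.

+64.6%

At 33,310 units, contribution = 33,310 × €99.93 = €3,328,668.30.
Operating income = contribution − fixed costs = €3,328,668.30 − €1,931,400 = €1,397,268.30.
DOL = contribution ÷ EBIT = €3,328,668.30 ÷ €1,397,268.30 = 2.3823.
%ΔEBIT = DOL × %ΔSales = 2.3823 × +27.1% = +64.6%.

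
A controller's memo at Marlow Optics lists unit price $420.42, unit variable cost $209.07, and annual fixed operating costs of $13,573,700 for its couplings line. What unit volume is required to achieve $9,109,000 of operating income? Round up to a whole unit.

107,323 couplings

Unit CM = price − variable cost = $420.42 − $209.07 = $211.35.
Need Q such that Q × $211.35 − $13,573,700 = $9,109,000, i.e. Q = $22,682,700 / $211.35 = 107,322.92 → 107,323.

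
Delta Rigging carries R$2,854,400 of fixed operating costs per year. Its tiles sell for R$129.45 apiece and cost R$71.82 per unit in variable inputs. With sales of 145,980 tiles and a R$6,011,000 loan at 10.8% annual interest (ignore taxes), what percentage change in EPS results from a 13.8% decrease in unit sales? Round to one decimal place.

Total contribution margin = 145,980 × R$57.63 = R$8,412,827.40.
Operating income = contribution − fixed costs = R$8,412,827.40 − R$2,854,400 = R$5,558,427.40.
Interest = R$649,188.00, so EBIT − I = R$4,909,239.40.
Degree of combined leverage = contribution ÷ (EBIT − I) = R$8,412,827.40 ÷ R$4,909,239.40 = 1.7137.
EPS therefore changes by 1.7137 × (-13.8%) = -23.6%.

-23.6%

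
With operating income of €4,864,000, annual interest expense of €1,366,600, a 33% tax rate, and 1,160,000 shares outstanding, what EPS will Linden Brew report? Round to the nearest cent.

€2.02

Pre-tax income = €4,864,000 − €1,366,600.00 = €3,497,400.00.
Net income = €3,497,400.00 × (1 − 0.33) = €2,343,258.00.
EPS = €2,343,258.00 ÷ 1,160,000 = €2.02.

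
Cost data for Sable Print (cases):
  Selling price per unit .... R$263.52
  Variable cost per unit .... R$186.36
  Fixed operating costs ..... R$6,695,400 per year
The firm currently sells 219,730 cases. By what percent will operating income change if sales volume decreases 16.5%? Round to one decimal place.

-27.3%

Contribution at this volume is 219,730 × R$77.16 = R$16,954,366.80.
Subtracting fixed costs: EBIT = R$16,954,366.80 − R$6,695,400 = R$10,258,966.80.
Degree of operating leverage = R$16,954,366.80 / R$10,258,966.80 = 1.6526.
Operating income changes by 1.6526 × -16.5% = -27.3%.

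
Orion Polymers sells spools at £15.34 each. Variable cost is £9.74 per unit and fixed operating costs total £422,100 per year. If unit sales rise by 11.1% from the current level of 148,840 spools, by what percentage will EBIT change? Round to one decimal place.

+22.5%

At 148,840 units, contribution = 148,840 × £5.60 = £833,504.00.
EBIT = £833,504.00 − £422,100 = £411,404.00.
Degree of operating leverage = £833,504.00 / £411,404.00 = 2.0260.
So EBIT moves 2.0260 × (+11.1%) = +22.5%.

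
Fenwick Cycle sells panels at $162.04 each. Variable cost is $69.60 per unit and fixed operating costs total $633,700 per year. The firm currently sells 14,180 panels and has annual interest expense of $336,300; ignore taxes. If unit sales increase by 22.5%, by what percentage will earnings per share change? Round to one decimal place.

Contribution at this volume is 14,180 × $92.44 = $1,310,799.20.
EBIT = $1,310,799.20 − $633,700 = $677,099.20.
Interest = $336,300.00, so EBIT − I = $340,799.20.
Degree of combined leverage = contribution ÷ (EBIT − I) = $1,310,799.20 ÷ $340,799.20 = 3.8463.
%ΔEPS = DCL × %ΔSales = 3.8463 × +22.5% = +86.5%.

+86.5%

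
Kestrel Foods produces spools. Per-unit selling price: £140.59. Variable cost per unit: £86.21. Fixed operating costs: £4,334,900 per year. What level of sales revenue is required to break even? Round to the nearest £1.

Contribution margin per unit = £140.59 − £86.21 = £54.38, a CM ratio of £54.38 ÷ £140.59 = 0.3868.
Break-even revenue = fixed costs × price ÷ CM = £4,334,900 × £140.59 ÷ £54.38 = £11,207,127.

£11,207,127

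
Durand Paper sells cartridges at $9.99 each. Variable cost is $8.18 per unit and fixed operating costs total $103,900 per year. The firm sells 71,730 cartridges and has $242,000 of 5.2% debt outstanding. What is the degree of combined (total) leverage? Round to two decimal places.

9.73

At 71,730 units, contribution = 71,730 × $1.81 = $129,831.30.
Subtracting fixed costs: EBIT = $129,831.30 − $103,900 = $25,931.30. Interest = $12,584.00.
DOL = $129,831.30 ÷ $25,931.30 = 5.0067; DFL = $25,931.30 ÷ $13,347.30 = 1.9428.
DCL = DOL × DFL = 5.0067 × 1.9428 = 9.7270.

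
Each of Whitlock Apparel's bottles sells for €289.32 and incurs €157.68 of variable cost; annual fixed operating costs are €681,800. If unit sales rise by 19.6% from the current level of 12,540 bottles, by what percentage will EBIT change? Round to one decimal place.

+33.4%

Contribution at this volume is 12,540 × €131.64 = €1,650,765.60.
Operating income = contribution − fixed costs = €1,650,765.60 − €681,800 = €968,965.60.
So DOL = total CM / EBIT = €1,650,765.60 / €968,965.60 = 1.7036.
Operating income changes by 1.7036 × +19.6% = +33.4%.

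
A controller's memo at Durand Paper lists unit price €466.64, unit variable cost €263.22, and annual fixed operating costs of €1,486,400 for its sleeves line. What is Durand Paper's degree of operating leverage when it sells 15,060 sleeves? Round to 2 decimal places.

1.94

At 15,060 units, contribution = 15,060 × €203.42 = €3,063,505.20.
Operating income = contribution − fixed costs = €3,063,505.20 − €1,486,400 = €1,577,105.20.
So DOL = total CM / EBIT = €3,063,505.20 / €1,577,105.20 = 1.9425.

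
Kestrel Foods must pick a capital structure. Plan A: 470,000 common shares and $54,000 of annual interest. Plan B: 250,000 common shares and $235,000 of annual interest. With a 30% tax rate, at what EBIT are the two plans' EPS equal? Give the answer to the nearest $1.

Set EPS_A = EPS_B: (EBIT − $54,000)(1 − 0.30) ÷ 470,000 = (EBIT − $235,000)(1 − 0.30) ÷ 250,000.
Cancelling (1 − t) and cross-multiplying: 250,000·(EBIT − 54,000) = 470,000·(EBIT − 235,000).
Solving, EBIT = (235,000·470,000 − 54,000·250,000) / (470,000 − 250,000) = 96,950,000,000 / 220,000 = 440,681.82.

$440,682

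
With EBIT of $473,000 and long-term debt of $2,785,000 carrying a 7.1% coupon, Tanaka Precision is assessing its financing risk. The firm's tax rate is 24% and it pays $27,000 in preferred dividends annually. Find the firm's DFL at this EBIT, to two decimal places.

1.97

Interest = $197,735.00.
Preferred dividends grossed up pre-tax: $27,000 / (1 − 0.24) = $35,526.32.
DFL = EBIT ÷ [EBIT − I − D_p/(1−t)] = $473,000 ÷ [$473,000 − $197,735.00 − $35,526.32] = $473,000 ÷ $239,738.68 = 1.9730.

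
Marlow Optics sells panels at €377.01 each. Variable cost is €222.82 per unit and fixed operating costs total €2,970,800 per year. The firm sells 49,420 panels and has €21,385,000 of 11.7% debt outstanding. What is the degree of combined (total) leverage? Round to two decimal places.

3.55

Total contribution margin = 49,420 × €154.19 = €7,620,069.80.
EBIT = €7,620,069.80 − €2,970,800 = €4,649,269.80. Interest = €2,502,045.00, so EBIT − I = €2,147,224.80.
DCL = contribution ÷ (EBIT − I) = €7,620,069.80 ÷ €2,147,224.80 = 3.5488.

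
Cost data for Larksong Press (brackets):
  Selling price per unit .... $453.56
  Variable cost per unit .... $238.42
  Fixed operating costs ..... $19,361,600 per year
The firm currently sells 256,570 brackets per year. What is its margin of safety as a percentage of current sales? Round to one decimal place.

64.9%

Contribution margin per unit = $453.56 − $238.42 = $215.14. Break-even units = $19,361,600 ÷ $215.14 = 89,995.35; break-even revenue = 89,995.35 × $453.56 = $40,818,291.79.
Actual sales revenue = 256,570 × $453.56 = $116,369,889.20.
Margin of safety = ($116,369,889.20 − $40,818,291.79) ÷ $116,369,889.20 = 64.9%.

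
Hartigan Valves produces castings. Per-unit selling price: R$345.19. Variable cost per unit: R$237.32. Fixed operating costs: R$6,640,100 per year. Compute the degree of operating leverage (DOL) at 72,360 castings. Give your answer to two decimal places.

6.70

Contribution at this volume is 72,360 × R$107.87 = R$7,805,473.20.
Operating income = contribution − fixed costs = R$7,805,473.20 − R$6,640,100 = R$1,165,373.20.
Degree of operating leverage = R$7,805,473.20 / R$1,165,373.20 = 6.6978.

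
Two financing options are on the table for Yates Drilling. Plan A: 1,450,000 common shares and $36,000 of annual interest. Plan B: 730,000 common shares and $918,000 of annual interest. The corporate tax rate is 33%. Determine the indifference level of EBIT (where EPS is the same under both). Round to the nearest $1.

Set EPS_A = EPS_B: (EBIT − $36,000)(1 − 0.33) ÷ 1,450,000 = (EBIT − $918,000)(1 − 0.33) ÷ 730,000.
The (1 − t) factor cancels: (EBIT − 36,000) × 730,000 = (EBIT − 918,000) × 1,450,000.
EBIT × (1,450,000 − 730,000) = 918,000 × 1,450,000 − 36,000 × 730,000 = 1,304,820,000,000, so EBIT = 1,304,820,000,000 ÷ 720,000 = 1,812,250.00.

$1,812,250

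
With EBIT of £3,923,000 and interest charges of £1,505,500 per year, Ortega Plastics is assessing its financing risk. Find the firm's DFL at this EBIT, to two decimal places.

Annual interest charges come to £1,505,500.00.
DFL = EBIT ÷ (EBIT − I) = £3,923,000 ÷ (£3,923,000 − £1,505,500.00) = £3,923,000 ÷ £2,417,500.00 = 1.6228.

1.62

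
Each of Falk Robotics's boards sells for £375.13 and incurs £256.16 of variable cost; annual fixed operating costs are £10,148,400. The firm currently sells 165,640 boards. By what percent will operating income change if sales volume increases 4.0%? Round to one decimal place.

Total contribution margin = 165,640 × £118.97 = £19,706,190.80.
EBIT = £19,706,190.80 − £10,148,400 = £9,557,790.80.
DOL = contribution ÷ EBIT = £19,706,190.80 ÷ £9,557,790.80 = 2.0618.
Operating income changes by 2.0618 × +4.0% = +8.2%.

+8.2%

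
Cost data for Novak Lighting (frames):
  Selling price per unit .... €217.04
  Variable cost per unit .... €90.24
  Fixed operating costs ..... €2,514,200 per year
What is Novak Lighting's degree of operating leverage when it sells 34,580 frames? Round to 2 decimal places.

2.34

Contribution at this volume is 34,580 × €126.80 = €4,384,744.00.
EBIT = €4,384,744.00 − €2,514,200 = €1,870,544.00.
So DOL = total CM / EBIT = €4,384,744.00 / €1,870,544.00 = 2.3441.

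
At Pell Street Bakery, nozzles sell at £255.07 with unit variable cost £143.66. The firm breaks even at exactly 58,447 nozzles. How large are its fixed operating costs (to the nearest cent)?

Contribution margin per unit = £255.07 − £143.66 = £111.41.
Fixed costs = break-even units × CM = 58,447 × £111.41 = £6,511,580.27.

£6,511,580.27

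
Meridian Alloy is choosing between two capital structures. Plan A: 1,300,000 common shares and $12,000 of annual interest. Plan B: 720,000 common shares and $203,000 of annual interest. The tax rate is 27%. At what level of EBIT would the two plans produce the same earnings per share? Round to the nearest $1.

$440,103

Set EPS_A = EPS_B: (EBIT − $12,000)(1 − 0.27) ÷ 1,300,000 = (EBIT − $203,000)(1 − 0.27) ÷ 720,000.
The (1 − t) factor cancels: (EBIT − 12,000) × 720,000 = (EBIT − 203,000) × 1,300,000.
Solving, EBIT = (203,000·1,300,000 − 12,000·720,000) / (1,300,000 − 720,000) = 255,260,000,000 / 580,000 = 440,103.45.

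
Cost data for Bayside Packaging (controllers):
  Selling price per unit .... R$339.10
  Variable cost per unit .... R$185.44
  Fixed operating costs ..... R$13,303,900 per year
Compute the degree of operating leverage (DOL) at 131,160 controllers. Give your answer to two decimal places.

Contribution at this volume is 131,160 × R$153.66 = R$20,154,045.60.
EBIT = R$20,154,045.60 − R$13,303,900 = R$6,850,145.60.
So DOL = total CM / EBIT = R$20,154,045.60 / R$6,850,145.60 = 2.9421.

2.94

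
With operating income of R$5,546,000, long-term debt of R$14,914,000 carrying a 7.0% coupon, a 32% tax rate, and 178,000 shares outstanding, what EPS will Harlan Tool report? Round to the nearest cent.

Pre-tax income = R$5,546,000 − R$1,043,980.00 = R$4,502,020.00.
After tax at 32%: net income = R$4,502,020.00 × 0.68 = R$3,061,373.60.
Per share: R$3,061,373.60 / 178,000 shares = R$17.20.

R$17.20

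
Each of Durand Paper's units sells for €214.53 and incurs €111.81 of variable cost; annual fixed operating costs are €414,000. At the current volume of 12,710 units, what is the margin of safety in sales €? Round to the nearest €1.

Unit CM = price − variable cost = €214.53 − €111.81 = €102.72. Break-even units = €414,000 ÷ €102.72 = 4,030.37; break-even revenue = 4,030.37 × €214.53 = €864,636.10.
Current sales = 12,710 × €214.53 = €2,726,676.30.
Margin of safety = €2,726,676.30 − €864,636.10 = €1,862,040.

€1,862,040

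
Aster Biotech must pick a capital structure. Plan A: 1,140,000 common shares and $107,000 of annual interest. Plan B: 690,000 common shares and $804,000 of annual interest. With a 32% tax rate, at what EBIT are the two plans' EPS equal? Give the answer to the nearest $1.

$1,872,733

Set EPS_A = EPS_B: (EBIT − $107,000)(1 − 0.32) ÷ 1,140,000 = (EBIT − $804,000)(1 − 0.32) ÷ 690,000.
Cancelling (1 − t) and cross-multiplying: 690,000·(EBIT − 107,000) = 1,140,000·(EBIT − 804,000).
Solving, EBIT = (804,000·1,140,000 − 107,000·690,000) / (1,140,000 − 690,000) = 842,730,000,000 / 450,000 = 1,872,733.33.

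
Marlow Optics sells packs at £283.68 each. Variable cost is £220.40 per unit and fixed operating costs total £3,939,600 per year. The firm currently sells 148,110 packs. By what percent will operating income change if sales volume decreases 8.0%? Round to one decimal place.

At 148,110 units, contribution = 148,110 × £63.28 = £9,372,400.80.
EBIT = £9,372,400.80 − £3,939,600 = £5,432,800.80.
DOL = contribution ÷ EBIT = £9,372,400.80 ÷ £5,432,800.80 = 1.7252.
So EBIT moves 1.7252 × (-8.0%) = -13.8%.

-13.8%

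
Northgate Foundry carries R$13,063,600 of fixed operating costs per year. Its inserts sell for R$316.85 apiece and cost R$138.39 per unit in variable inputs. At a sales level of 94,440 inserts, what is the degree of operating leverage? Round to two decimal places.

At 94,440 units, contribution = 94,440 × R$178.46 = R$16,853,762.40.
Subtracting fixed costs: EBIT = R$16,853,762.40 − R$13,063,600 = R$3,790,162.40.
Degree of operating leverage = R$16,853,762.40 / R$3,790,162.40 = 4.4467.

4.45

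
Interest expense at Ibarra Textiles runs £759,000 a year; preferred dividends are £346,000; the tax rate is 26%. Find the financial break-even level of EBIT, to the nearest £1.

Preferred dividends are paid after tax, so their pre-tax equivalent is £346,000 ÷ (1 − 0.26) = £467,567.57.
Financial break-even EBIT = interest + D_p ÷ (1 − t) = £759,000 + £467,567.57 = £1,226,567.57.

£1,226,568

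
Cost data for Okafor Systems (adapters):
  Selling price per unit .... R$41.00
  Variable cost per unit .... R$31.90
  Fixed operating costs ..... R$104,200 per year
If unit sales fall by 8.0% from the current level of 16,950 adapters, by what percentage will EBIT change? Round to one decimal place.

Contribution at this volume is 16,950 × R$9.10 = R$154,245.00.
EBIT = R$154,245.00 − R$104,200 = R$50,045.00.
DOL = contribution ÷ EBIT = R$154,245.00 ÷ R$50,045.00 = 3.0821.
Operating income changes by 3.0821 × -8.0% = -24.7%.

-24.7%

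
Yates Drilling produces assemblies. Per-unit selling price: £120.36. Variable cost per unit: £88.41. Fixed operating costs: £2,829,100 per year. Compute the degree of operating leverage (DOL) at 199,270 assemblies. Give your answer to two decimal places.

Contribution at this volume is 199,270 × £31.95 = £6,366,676.50.
Subtracting fixed costs: EBIT = £6,366,676.50 − £2,829,100 = £3,537,576.50.
Degree of operating leverage = £6,366,676.50 / £3,537,576.50 = 1.7997.

1.80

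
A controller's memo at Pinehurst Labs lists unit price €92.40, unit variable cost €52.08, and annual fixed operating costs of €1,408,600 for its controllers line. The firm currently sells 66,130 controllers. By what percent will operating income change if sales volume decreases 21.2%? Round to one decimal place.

At 66,130 units, contribution = 66,130 × €40.32 = €2,666,361.60.
Subtracting fixed costs: EBIT = €2,666,361.60 − €1,408,600 = €1,257,761.60.
So DOL = total CM / EBIT = €2,666,361.60 / €1,257,761.60 = 2.1199.
Operating income changes by 2.1199 × -21.2% = -44.9%.

-44.9%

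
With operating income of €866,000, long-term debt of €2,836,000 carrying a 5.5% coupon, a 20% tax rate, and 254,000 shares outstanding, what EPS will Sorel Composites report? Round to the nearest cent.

Interest = €155,980.00, so EBT = €866,000 − €155,980.00 = €710,020.00.
After tax at 20%: net income = €710,020.00 × 0.80 = €568,016.00.
Per share: €568,016.00 / 254,000 shares = €2.24.

€2.24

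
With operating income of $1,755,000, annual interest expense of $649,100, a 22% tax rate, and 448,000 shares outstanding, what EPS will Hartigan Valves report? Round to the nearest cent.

$1.93

Interest = $649,100.00, so EBT = $1,755,000 − $649,100.00 = $1,105,900.00.
Net income = $1,105,900.00 × (1 − 0.22) = $862,602.00.
EPS = $862,602.00 ÷ 448,000 = $1.93.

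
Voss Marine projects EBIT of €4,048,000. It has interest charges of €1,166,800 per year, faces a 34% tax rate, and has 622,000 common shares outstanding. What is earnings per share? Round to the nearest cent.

€3.06

Pre-tax income = €4,048,000 − €1,166,800.00 = €2,881,200.00.
After tax at 34%: net income = €2,881,200.00 × 0.66 = €1,901,592.00.
Per share: €1,901,592.00 / 622,000 shares = €3.06.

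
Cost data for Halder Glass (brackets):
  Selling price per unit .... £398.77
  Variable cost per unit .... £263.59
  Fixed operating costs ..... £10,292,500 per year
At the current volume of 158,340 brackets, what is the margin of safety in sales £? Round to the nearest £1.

£32,779,204

Unit CM = price − variable cost = £398.77 − £263.59 = £135.18. Break-even units = £10,292,500 ÷ £135.18 = 76,139.22; break-even revenue = 76,139.22 × £398.77 = £30,362,037.47.
Current sales = 158,340 × £398.77 = £63,141,241.80.
Margin of safety = £63,141,241.80 − £30,362,037.47 = £32,779,204.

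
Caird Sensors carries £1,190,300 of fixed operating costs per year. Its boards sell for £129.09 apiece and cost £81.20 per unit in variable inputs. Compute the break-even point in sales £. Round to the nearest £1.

£3,208,516

Contribution margin per unit = £129.09 − £81.20 = £47.89, a CM ratio of £47.89 ÷ £129.09 = 0.3710.
Break-even sales = FC ÷ CM ratio = £1,190,300 × £129.09 / £47.89 = £3,208,516.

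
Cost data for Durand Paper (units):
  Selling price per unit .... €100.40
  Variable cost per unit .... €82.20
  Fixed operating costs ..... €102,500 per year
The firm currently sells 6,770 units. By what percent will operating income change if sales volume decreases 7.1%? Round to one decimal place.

-42.2%

Contribution at this volume is 6,770 × €18.20 = €123,214.00.
EBIT = €123,214.00 − €102,500 = €20,714.00.
Degree of operating leverage = €123,214.00 / €20,714.00 = 5.9483.
Operating income changes by 5.9483 × -7.1% = -42.2%.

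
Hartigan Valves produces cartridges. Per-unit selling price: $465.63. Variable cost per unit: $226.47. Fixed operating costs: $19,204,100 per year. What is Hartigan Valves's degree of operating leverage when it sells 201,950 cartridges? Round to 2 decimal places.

Total contribution margin = 201,950 × $239.16 = $48,298,362.00.
EBIT = $48,298,362.00 − $19,204,100 = $29,094,262.00.
Degree of operating leverage = $48,298,362.00 / $29,094,262.00 = 1.6601.

1.66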